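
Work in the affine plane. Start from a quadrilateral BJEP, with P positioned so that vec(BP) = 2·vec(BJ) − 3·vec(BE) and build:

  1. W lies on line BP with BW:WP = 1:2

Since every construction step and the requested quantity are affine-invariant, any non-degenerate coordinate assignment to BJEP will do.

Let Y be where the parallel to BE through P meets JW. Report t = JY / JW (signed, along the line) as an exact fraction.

Work in coordinates with B = (0, 0), J = (1, 0), E = (0, 1), P = (2, -3).
1. W lies on line BP with BW:WP = 1:2 ⇒ W = (2/3, -1)
through P parallel to BE: direction (0, 1); meets JW at Y = (2, 3)
Y = J + t·(W−J) with t = -3

t = -3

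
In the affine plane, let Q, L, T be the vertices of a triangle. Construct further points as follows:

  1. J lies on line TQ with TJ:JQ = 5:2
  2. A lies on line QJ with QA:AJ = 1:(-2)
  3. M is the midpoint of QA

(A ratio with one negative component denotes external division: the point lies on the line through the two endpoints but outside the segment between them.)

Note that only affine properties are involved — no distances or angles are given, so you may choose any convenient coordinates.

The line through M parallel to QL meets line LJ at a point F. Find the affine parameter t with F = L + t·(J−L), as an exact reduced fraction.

t = -1/2

Set Q = (0, 0), L = (1, 0), T = (0, 1); any affine frame gives the same invariant.
1. J lies on line TQ with TJ:JQ = 5:2 ⇒ J = (0, 2/7)
2. A lies on line QJ with QA:AJ = 1:(-2) ⇒ A = (0, -2/7)
3. M is the midpoint of QA ⇒ M = (0, -1/7)
through M parallel to QL: direction (1, 0); meets LJ at F = (3/2, -1/7)
F = L + t·(J−L) with t = -1/2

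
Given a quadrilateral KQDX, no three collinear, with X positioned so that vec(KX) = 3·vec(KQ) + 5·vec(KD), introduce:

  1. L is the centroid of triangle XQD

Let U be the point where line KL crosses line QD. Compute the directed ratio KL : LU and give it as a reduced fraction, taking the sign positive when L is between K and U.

Assign K = (0, 0), Q = (1, 0), D = (0, 1), X = (3, 5) — the answer is frame-independent, so this choice is without loss of generality.
1. L is the centroid of triangle XQD ⇒ L = (4/3, 2)
line KL meets QD at U = (2/5, 3/5)
L = K + t·(U−K) with t = 10/3, so KL:LU = 10/3:-7/3

KL:LU = -10/7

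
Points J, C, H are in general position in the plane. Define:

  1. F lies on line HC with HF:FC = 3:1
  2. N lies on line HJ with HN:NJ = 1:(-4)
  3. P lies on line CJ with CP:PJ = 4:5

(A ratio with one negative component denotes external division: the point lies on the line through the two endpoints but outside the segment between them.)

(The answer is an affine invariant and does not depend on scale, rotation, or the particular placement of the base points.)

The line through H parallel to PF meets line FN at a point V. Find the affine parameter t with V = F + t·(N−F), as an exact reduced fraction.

Choose coordinates J = (0, 0), C = (1, 0), H = (0, 1).
1. F lies on line HC with HF:FC = 3:1 ⇒ F = (3/4, 1/4)
2. N lies on line HJ with HN:NJ = 1:(-4) ⇒ N = (0, 4/3)
3. P lies on line CJ with CP:PJ = 4:5 ⇒ P = (5/9, 0)
through H parallel to PF: direction (7/36, 1/4); meets FN at V = (21/172, 199/172)
V = F + t·(N−F) with t = 36/43

t = 36/43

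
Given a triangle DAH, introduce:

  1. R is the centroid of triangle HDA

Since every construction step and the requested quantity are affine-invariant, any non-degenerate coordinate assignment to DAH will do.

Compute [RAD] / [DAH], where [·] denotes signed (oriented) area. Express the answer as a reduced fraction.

Assign D = (0, 0), A = (1, 0), H = (0, 1) — the answer is frame-independent, so this choice is without loss of generality.
1. R is the centroid of triangle HDA ⇒ R = (1/3, 1/3)
2·[RAD] = -1/3, 2·[DAH] = 1
[RAD]:[DAH] = -1/3:1 = -1/3

[RAD]:[DAH] = -1/3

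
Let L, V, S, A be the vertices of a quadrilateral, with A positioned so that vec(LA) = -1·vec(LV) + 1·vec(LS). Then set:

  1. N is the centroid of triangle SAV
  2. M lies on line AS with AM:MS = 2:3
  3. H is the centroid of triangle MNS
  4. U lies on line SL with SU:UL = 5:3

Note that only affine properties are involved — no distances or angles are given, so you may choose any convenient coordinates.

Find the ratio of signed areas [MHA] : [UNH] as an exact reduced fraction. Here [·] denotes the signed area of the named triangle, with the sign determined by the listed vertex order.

Work in coordinates with L = (0, 0), V = (1, 0), S = (0, 1), A = (-1, 1).
1. N is the centroid of triangle SAV ⇒ N = (0, 2/3)
2. M lies on line AS with AM:MS = 2:3 ⇒ M = (-3/5, 1)
3. H is the centroid of triangle MNS ⇒ H = (-1/5, 8/9)
4. U lies on line SL with SU:UL = 5:3 ⇒ U = (0, 3/8)
2·[MHA] = -2/45, 2·[UNH] = 7/120
[MHA]:[UNH] = -2/45:7/120 = -16/21

[MHA]:[UNH] = -16/21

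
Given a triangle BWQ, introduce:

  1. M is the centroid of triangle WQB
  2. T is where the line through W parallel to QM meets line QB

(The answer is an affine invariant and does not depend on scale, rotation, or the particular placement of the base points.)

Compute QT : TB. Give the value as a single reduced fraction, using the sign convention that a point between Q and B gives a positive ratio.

QT:TB = -1/2

Set B = (0, 0), W = (1, 0), Q = (0, 1); any affine frame gives the same invariant.
1. M is the centroid of triangle WQB ⇒ M = (1/3, 1/3)
2. T is where the line through W parallel to QM meets line QB ⇒ T = (0, 2)
T = Q + t·(B−Q) with t = -1, so QT:TB = t:(1−t) = -1:2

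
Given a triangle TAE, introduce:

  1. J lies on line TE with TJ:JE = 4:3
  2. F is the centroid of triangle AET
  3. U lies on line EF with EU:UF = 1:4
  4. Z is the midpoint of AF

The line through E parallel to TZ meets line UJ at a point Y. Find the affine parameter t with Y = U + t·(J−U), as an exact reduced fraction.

t = -7/13

Assign T = (0, 0), A = (1, 0), E = (0, 1) — the answer is frame-independent, so this choice is without loss of generality.
1. J lies on line TE with TJ:JE = 4:3 ⇒ J = (0, 4/7)
2. F is the centroid of triangle AET ⇒ F = (1/3, 1/3)
3. U lies on line EF with EU:UF = 1:4 ⇒ U = (1/15, 13/15)
4. Z is the midpoint of AF ⇒ Z = (2/3, 1/6)
through E parallel to TZ: direction (2/3, 1/6); meets UJ at Y = (4/39, 40/39)
Y = U + t·(J−U) with t = -7/13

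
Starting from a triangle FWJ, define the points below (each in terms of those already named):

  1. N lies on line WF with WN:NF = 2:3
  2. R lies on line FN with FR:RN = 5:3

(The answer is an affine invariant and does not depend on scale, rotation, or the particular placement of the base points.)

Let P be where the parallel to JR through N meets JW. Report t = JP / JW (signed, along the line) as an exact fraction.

Work in coordinates with F = (0, 0), W = (1, 0), J = (0, 1).
1. N lies on line WF with WN:NF = 2:3 ⇒ N = (3/5, 0)
2. R lies on line FN with FR:RN = 5:3 ⇒ R = (3/8, 0)
through N parallel to JR: direction (3/8, -1); meets JW at P = (9/25, 16/25)
P = J + t·(W−J) with t = 9/25

t = 9/25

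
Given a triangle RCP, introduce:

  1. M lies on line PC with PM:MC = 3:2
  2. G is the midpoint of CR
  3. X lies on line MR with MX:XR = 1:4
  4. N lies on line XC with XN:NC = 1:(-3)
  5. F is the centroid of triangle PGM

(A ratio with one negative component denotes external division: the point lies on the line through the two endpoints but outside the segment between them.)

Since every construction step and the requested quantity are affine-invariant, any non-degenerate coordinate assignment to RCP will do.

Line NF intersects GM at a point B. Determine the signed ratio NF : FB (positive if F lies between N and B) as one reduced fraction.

Choose coordinates R = (0, 0), C = (1, 0), P = (0, 1).
1. M lies on line PC with PM:MC = 3:2 ⇒ M = (3/5, 2/5)
2. G is the midpoint of CR ⇒ G = (1/2, 0)
3. X lies on line MR with MX:XR = 1:4 ⇒ X = (12/25, 8/25)
4. N lies on line XC with XN:NC = 1:(-3) ⇒ N = (11/50, 12/25)
5. F is the centroid of triangle PGM ⇒ F = (11/30, 7/15)
line NF meets GM at B = (11/18, 4/9)
F = N + t·(B−N) with t = 3/8, so NF:FB = 3/8:5/8

NF:FB = 3/5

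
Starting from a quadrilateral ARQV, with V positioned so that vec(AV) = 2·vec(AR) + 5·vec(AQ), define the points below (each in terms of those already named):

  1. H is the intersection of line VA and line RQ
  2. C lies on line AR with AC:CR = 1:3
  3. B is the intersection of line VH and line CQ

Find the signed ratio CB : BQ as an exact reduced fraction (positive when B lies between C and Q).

Set A = (0, 0), R = (1, 0), Q = (0, 1), V = (2, 5); any affine frame gives the same invariant.
1. H is the intersection of line VA and line RQ ⇒ H = (2/7, 5/7)
2. C lies on line AR with AC:CR = 1:3 ⇒ C = (1/4, 0)
3. B is the intersection of line VH and line CQ ⇒ B = (2/13, 5/13)
B = C + t·(Q−C) with t = 5/13, so CB:BQ = t:(1−t) = 5/13:8/13

CB:BQ = 5/8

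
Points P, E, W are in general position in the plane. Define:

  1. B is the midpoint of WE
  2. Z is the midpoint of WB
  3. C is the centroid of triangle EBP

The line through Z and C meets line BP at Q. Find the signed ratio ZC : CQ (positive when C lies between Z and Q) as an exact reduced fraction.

Work in coordinates with P = (0, 0), E = (1, 0), W = (0, 1).
1. B is the midpoint of WE ⇒ B = (1/2, 1/2)
2. Z is the midpoint of WB ⇒ Z = (1/4, 3/4)
3. C is the centroid of triangle EBP ⇒ C = (1/2, 1/6)
line ZC meets BP at Q = (2/5, 2/5)
C = Z + t·(Q−Z) with t = 5/3, so ZC:CQ = 5/3:-2/3

ZC:CQ = -5/2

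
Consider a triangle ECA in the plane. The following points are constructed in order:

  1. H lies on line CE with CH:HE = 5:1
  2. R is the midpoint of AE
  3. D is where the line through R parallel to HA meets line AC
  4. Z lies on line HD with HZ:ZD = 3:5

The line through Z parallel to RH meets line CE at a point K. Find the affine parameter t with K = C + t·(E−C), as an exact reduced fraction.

t = 191/240

Choose coordinates E = (0, 0), C = (1, 0), A = (0, 1).
1. H lies on line CE with CH:HE = 5:1 ⇒ H = (1/6, 0)
2. R is the midpoint of AE ⇒ R = (0, 1/2)
3. D is where the line through R parallel to HA meets line AC ⇒ D = (-1/10, 11/10)
4. Z lies on line HD with HZ:ZD = 3:5 ⇒ Z = (1/15, 33/80)
through Z parallel to RH: direction (1/6, -1/2); meets CE at K = (49/240, 0)
K = C + t·(E−C) with t = 191/240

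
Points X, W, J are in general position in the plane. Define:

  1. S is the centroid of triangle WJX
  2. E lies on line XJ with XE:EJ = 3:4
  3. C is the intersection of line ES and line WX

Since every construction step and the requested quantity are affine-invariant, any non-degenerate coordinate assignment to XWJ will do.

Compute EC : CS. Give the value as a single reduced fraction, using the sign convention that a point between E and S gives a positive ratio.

Work in coordinates with X = (0, 0), W = (1, 0), J = (0, 1).
1. S is the centroid of triangle WJX ⇒ S = (1/3, 1/3)
2. E lies on line XJ with XE:EJ = 3:4 ⇒ E = (0, 3/7)
3. C is the intersection of line ES and line WX ⇒ C = (3/2, 0)
C = E + t·(S−E) with t = 9/2, so EC:CS = t:(1−t) = 9/2:-7/2

EC:CS = -9/7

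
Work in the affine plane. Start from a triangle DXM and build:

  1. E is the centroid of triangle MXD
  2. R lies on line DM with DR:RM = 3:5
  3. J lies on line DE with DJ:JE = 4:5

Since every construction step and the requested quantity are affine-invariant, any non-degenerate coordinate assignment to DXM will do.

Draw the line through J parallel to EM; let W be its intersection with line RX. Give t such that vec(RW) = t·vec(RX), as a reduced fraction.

Choose coordinates D = (0, 0), X = (1, 0), M = (0, 1).
1. E is the centroid of triangle MXD ⇒ E = (1/3, 1/3)
2. R lies on line DM with DR:RM = 3:5 ⇒ R = (0, 3/8)
3. J lies on line DE with DJ:JE = 4:5 ⇒ J = (4/27, 4/27)
through J parallel to EM: direction (-1/3, 2/3); meets RX at W = (5/117, 14/39)
W = R + t·(X−R) with t = 5/117

t = 5/117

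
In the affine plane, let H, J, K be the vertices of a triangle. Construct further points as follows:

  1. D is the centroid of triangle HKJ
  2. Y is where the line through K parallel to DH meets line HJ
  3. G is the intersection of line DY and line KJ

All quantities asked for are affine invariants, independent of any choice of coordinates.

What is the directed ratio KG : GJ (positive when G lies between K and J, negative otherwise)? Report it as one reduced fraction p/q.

KG:GJ = 3/2

Choose coordinates H = (0, 0), J = (1, 0), K = (0, 1).
1. D is the centroid of triangle HKJ ⇒ D = (1/3, 1/3)
2. Y is where the line through K parallel to DH meets line HJ ⇒ Y = (-1, 0)
3. G is the intersection of line DY and line KJ ⇒ G = (3/5, 2/5)
G = K + t·(J−K) with t = 3/5, so KG:GJ = t:(1−t) = 3/5:2/5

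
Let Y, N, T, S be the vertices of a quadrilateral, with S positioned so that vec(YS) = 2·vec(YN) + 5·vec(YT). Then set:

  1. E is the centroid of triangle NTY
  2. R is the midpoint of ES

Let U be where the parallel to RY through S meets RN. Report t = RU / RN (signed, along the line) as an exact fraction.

Set Y = (0, 0), N = (1, 0), T = (0, 1), S = (2, 5); any affine frame gives the same invariant.
1. E is the centroid of triangle NTY ⇒ E = (1/3, 1/3)
2. R is the midpoint of ES ⇒ R = (7/6, 8/3)
through S parallel to RY: direction (-7/6, -8/3); meets RN at U = (115/96, 19/6)
U = R + t·(N−R) with t = -3/16

t = -3/16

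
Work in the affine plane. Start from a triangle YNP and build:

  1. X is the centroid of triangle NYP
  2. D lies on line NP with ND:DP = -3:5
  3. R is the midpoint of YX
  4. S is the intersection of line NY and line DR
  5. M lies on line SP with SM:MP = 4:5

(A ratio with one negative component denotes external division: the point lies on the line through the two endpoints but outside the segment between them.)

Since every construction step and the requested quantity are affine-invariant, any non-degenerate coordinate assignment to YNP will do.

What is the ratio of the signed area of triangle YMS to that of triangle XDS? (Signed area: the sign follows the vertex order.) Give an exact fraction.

[YMS]:[XDS] = 8/27

Set Y = (0, 0), N = (1, 0), P = (0, 1); any affine frame gives the same invariant.
1. X is the centroid of triangle NYP ⇒ X = (1/3, 1/3)
2. D lies on line NP with ND:DP = -3:5 ⇒ D = (5/2, -3/2)
3. R is the midpoint of YX ⇒ R = (1/6, 1/6)
4. S is the intersection of line NY and line DR ⇒ S = (2/5, 0)
5. M lies on line SP with SM:MP = 4:5 ⇒ M = (2/9, 4/9)
2·[YMS] = -8/45, 2·[XDS] = -3/5
[YMS]:[XDS] = -8/45:-3/5 = 8/27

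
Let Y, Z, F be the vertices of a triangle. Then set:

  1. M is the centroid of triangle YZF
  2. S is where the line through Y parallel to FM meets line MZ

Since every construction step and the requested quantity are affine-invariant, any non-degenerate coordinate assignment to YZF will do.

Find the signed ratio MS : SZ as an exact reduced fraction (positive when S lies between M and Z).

Choose coordinates Y = (0, 0), Z = (1, 0), F = (0, 1).
1. M is the centroid of triangle YZF ⇒ M = (1/3, 1/3)
2. S is where the line through Y parallel to FM meets line MZ ⇒ S = (-1/3, 2/3)
S = M + t·(Z−M) with t = -1, so MS:SZ = t:(1−t) = -1:2

MS:SZ = -1/2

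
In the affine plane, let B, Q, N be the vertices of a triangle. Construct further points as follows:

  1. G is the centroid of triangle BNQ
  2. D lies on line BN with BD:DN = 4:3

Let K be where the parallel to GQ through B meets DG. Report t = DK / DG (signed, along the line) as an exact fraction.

Work in coordinates with B = (0, 0), Q = (1, 0), N = (0, 1).
1. G is the centroid of triangle BNQ ⇒ G = (1/3, 1/3)
2. D lies on line BN with BD:DN = 4:3 ⇒ D = (0, 4/7)
through B parallel to GQ: direction (2/3, -1/3); meets DG at K = (8/3, -4/3)
K = D + t·(G−D) with t = 8

t = 8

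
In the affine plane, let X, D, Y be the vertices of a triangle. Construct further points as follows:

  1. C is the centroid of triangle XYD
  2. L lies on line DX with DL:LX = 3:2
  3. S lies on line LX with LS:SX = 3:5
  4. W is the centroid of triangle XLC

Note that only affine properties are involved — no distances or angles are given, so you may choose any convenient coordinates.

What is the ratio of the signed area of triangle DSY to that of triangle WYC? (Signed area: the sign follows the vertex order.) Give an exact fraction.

Choose coordinates X = (0, 0), D = (1, 0), Y = (0, 1).
1. C is the centroid of triangle XYD ⇒ C = (1/3, 1/3)
2. L lies on line DX with DL:LX = 3:2 ⇒ L = (2/5, 0)
3. S lies on line LX with LS:SX = 3:5 ⇒ S = (1/4, 0)
4. W is the centroid of triangle XLC ⇒ W = (11/45, 1/9)
2·[DSY] = -3/4, 2·[WYC] = -2/15
[DSY]:[WYC] = -3/4:-2/15 = 45/8

[DSY]:[WYC] = 45/8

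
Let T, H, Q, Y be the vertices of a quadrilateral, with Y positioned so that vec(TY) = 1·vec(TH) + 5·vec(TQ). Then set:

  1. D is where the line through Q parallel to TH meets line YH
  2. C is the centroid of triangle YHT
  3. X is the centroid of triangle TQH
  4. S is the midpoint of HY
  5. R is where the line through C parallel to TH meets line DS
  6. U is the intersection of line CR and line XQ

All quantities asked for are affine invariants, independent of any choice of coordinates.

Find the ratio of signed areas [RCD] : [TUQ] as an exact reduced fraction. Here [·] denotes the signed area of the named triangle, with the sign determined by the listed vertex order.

[RCD]:[TUQ] = -2/3

Assign T = (0, 0), H = (1, 0), Q = (0, 1), Y = (1, 5) — the answer is frame-independent, so this choice is without loss of generality.
1. D is where the line through Q parallel to TH meets line YH ⇒ D = (1, 1)
2. C is the centroid of triangle YHT ⇒ C = (2/3, 5/3)
3. X is the centroid of triangle TQH ⇒ X = (1/3, 1/3)
4. S is the midpoint of HY ⇒ S = (1, 5/2)
5. R is where the line through C parallel to TH meets line DS ⇒ R = (1, 5/3)
6. U is the intersection of line CR and line XQ ⇒ U = (-1/3, 5/3)
2·[RCD] = 2/9, 2·[TUQ] = -1/3
[RCD]:[TUQ] = 2/9:-1/3 = -2/3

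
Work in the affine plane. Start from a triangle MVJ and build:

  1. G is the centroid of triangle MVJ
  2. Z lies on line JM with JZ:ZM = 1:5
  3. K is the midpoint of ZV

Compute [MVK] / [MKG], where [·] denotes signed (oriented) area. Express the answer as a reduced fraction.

Choose coordinates M = (0, 0), V = (1, 0), J = (0, 1).
1. G is the centroid of triangle MVJ ⇒ G = (1/3, 1/3)
2. Z lies on line JM with JZ:ZM = 1:5 ⇒ Z = (0, 5/6)
3. K is the midpoint of ZV ⇒ K = (1/2, 5/12)
2·[MVK] = 5/12, 2·[MKG] = 1/36
[MVK]:[MKG] = 5/12:1/36 = 15

[MVK]:[MKG] = 15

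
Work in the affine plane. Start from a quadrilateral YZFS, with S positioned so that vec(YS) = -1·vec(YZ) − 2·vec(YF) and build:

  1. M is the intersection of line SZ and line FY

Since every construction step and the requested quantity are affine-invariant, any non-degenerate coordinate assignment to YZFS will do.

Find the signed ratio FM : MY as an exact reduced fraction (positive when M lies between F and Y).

FM:MY = -2

Set Y = (0, 0), Z = (1, 0), F = (0, 1), S = (-1, -2); any affine frame gives the same invariant.
1. M is the intersection of line SZ and line FY ⇒ M = (0, -1)
M = F + t·(Y−F) with t = 2, so FM:MY = t:(1−t) = 2:-1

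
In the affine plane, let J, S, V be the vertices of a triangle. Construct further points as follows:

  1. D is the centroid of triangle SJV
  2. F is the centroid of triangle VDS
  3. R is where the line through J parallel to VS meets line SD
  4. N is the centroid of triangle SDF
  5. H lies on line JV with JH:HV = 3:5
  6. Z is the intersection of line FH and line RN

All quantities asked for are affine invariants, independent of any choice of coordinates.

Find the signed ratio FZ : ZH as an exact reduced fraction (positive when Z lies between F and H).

FZ:ZH = 8/11

Assign J = (0, 0), S = (1, 0), V = (0, 1) — the answer is frame-independent, so this choice is without loss of generality.
1. D is the centroid of triangle SJV ⇒ D = (1/3, 1/3)
2. F is the centroid of triangle VDS ⇒ F = (4/9, 4/9)
3. R is where the line through J parallel to VS meets line SD ⇒ R = (-1, 1)
4. N is the centroid of triangle SDF ⇒ N = (16/27, 7/27)
5. H lies on line JV with JH:HV = 3:5 ⇒ H = (0, 3/8)
6. Z is the intersection of line FH and line RN ⇒ Z = (44/171, 71/171)
Z = F + t·(H−F) with t = 8/19, so FZ:ZH = t:(1−t) = 8/19:11/19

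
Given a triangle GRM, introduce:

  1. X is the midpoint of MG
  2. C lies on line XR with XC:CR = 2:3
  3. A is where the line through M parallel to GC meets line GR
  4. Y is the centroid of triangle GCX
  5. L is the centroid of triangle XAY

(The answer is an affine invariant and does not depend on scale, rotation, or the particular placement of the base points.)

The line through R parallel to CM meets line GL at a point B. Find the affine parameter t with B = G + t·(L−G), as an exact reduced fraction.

t = -63/16

Choose coordinates G = (0, 0), R = (1, 0), M = (0, 1).
1. X is the midpoint of MG ⇒ X = (0, 1/2)
2. C lies on line XR with XC:CR = 2:3 ⇒ C = (2/5, 3/10)
3. A is where the line through M parallel to GC meets line GR ⇒ A = (-4/3, 0)
4. Y is the centroid of triangle GCX ⇒ Y = (2/15, 4/15)
5. L is the centroid of triangle XAY ⇒ L = (-2/5, 23/90)
through R parallel to CM: direction (-2/5, 7/10); meets GL at B = (63/40, -161/160)
B = G + t·(L−G) with t = -63/16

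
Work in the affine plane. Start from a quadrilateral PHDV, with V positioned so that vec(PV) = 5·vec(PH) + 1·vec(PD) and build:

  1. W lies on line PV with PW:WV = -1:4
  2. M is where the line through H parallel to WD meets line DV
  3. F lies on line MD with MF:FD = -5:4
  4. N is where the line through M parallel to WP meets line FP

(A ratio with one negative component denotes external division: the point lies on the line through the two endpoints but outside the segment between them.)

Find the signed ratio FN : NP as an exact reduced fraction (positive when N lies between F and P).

Assign P = (0, 0), H = (1, 0), D = (0, 1), V = (5, 1) — the answer is frame-independent, so this choice is without loss of generality.
1. W lies on line PV with PW:WV = -1:4 ⇒ W = (-5/3, -1/3)
2. M is where the line through H parallel to WD meets line DV ⇒ M = (9/4, 1)
3. F lies on line MD with MF:FD = -5:4 ⇒ F = (-9, 1)
4. N is where the line through M parallel to WP meets line FP ⇒ N = (-99/56, 11/56)
N = F + t·(P−F) with t = 45/56, so FN:NP = t:(1−t) = 45/56:11/56

FN:NP = 45/11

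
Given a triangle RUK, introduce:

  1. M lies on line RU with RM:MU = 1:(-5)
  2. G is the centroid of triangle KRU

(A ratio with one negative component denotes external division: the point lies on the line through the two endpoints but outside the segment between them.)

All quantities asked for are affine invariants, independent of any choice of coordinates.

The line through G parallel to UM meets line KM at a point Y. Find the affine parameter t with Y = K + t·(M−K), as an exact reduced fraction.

Work in coordinates with R = (0, 0), U = (1, 0), K = (0, 1).
1. M lies on line RU with RM:MU = 1:(-5) ⇒ M = (-1/4, 0)
2. G is the centroid of triangle KRU ⇒ G = (1/3, 1/3)
through G parallel to UM: direction (-5/4, 0); meets KM at Y = (-1/6, 1/3)
Y = K + t·(M−K) with t = 2/3

t = 2/3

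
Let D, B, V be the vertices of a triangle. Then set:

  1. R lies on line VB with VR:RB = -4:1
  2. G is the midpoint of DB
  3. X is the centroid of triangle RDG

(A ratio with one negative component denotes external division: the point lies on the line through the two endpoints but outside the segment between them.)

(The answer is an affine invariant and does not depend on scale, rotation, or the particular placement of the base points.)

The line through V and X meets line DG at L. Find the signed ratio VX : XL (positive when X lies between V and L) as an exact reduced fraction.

VX:XL = -10

Assign D = (0, 0), B = (1, 0), V = (0, 1) — the answer is frame-independent, so this choice is without loss of generality.
1. R lies on line VB with VR:RB = -4:1 ⇒ R = (4/3, -1/3)
2. G is the midpoint of DB ⇒ G = (1/2, 0)
3. X is the centroid of triangle RDG ⇒ X = (11/18, -1/9)
line VX meets DG at L = (11/20, 0)
X = V + t·(L−V) with t = 10/9, so VX:XL = 10/9:-1/9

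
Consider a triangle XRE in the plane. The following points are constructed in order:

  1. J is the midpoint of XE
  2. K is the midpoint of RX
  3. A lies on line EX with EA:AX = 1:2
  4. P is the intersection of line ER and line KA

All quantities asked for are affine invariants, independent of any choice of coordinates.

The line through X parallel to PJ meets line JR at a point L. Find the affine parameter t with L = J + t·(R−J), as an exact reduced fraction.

t = -1/2

Assign X = (0, 0), R = (1, 0), E = (0, 1) — the answer is frame-independent, so this choice is without loss of generality.
1. J is the midpoint of XE ⇒ J = (0, 1/2)
2. K is the midpoint of RX ⇒ K = (1/2, 0)
3. A lies on line EX with EA:AX = 1:2 ⇒ A = (0, 2/3)
4. P is the intersection of line ER and line KA ⇒ P = (-1, 2)
through X parallel to PJ: direction (1, -3/2); meets JR at L = (-1/2, 3/4)
L = J + t·(R−J) with t = -1/2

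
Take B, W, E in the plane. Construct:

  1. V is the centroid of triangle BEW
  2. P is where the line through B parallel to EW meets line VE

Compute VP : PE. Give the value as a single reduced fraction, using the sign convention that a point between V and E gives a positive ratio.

Assign B = (0, 0), W = (1, 0), E = (0, 1) — the answer is frame-independent, so this choice is without loss of generality.
1. V is the centroid of triangle BEW ⇒ V = (1/3, 1/3)
2. P is where the line through B parallel to EW meets line VE ⇒ P = (1, -1)
P = V + t·(E−V) with t = -2, so VP:PE = t:(1−t) = -2:3

VP:PE = -2/3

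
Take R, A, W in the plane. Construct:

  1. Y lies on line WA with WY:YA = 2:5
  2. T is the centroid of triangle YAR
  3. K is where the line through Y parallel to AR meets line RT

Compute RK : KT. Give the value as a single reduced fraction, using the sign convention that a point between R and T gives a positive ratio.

Choose coordinates R = (0, 0), A = (1, 0), W = (0, 1).
1. Y lies on line WA with WY:YA = 2:5 ⇒ Y = (2/7, 5/7)
2. T is the centroid of triangle YAR ⇒ T = (3/7, 5/21)
3. K is where the line through Y parallel to AR meets line RT ⇒ K = (9/7, 5/7)
K = R + t·(T−R) with t = 3, so RK:KT = t:(1−t) = 3:-2

RK:KT = -3/2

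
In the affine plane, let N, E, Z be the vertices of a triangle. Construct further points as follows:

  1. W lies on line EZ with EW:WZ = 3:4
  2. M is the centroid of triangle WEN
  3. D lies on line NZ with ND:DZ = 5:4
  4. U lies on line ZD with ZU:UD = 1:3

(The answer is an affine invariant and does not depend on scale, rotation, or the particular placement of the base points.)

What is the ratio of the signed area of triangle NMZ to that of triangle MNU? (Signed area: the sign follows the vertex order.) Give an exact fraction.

[NMZ]:[MNU] = -9/8

Work in coordinates with N = (0, 0), E = (1, 0), Z = (0, 1).
1. W lies on line EZ with EW:WZ = 3:4 ⇒ W = (4/7, 3/7)
2. M is the centroid of triangle WEN ⇒ M = (11/21, 1/7)
3. D lies on line NZ with ND:DZ = 5:4 ⇒ D = (0, 5/9)
4. U lies on line ZD with ZU:UD = 1:3 ⇒ U = (0, 8/9)
2·[NMZ] = 11/21, 2·[MNU] = -88/189
[NMZ]:[MNU] = 11/21:-88/189 = -9/8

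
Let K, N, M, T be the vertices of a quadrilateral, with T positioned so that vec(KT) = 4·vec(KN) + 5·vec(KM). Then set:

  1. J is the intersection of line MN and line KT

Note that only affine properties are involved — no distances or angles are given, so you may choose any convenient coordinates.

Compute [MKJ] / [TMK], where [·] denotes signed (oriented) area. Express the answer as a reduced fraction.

Set K = (0, 0), N = (1, 0), M = (0, 1), T = (4, 5); any affine frame gives the same invariant.
1. J is the intersection of line MN and line KT ⇒ J = (4/9, 5/9)
2·[MKJ] = 4/9, 2·[TMK] = 4
[MKJ]:[TMK] = 4/9:4 = 1/9

[MKJ]:[TMK] = 1/9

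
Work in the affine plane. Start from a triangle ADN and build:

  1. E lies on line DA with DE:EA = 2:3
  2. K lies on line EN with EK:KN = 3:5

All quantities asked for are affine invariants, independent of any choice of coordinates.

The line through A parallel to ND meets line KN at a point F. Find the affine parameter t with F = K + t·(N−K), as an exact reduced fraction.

t = -3

Choose coordinates A = (0, 0), D = (1, 0), N = (0, 1).
1. E lies on line DA with DE:EA = 2:3 ⇒ E = (3/5, 0)
2. K lies on line EN with EK:KN = 3:5 ⇒ K = (3/8, 3/8)
through A parallel to ND: direction (1, -1); meets KN at F = (3/2, -3/2)
F = K + t·(N−K) with t = -3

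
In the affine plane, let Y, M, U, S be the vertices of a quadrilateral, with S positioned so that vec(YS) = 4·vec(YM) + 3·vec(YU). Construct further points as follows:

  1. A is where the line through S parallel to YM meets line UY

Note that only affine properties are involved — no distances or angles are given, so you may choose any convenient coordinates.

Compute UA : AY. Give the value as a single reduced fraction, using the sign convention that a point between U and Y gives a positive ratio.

UA:AY = -2/3

Set Y = (0, 0), M = (1, 0), U = (0, 1), S = (4, 3); any affine frame gives the same invariant.
1. A is where the line through S parallel to YM meets line UY ⇒ A = (0, 3)
A = U + t·(Y−U) with t = -2, so UA:AY = t:(1−t) = -2:3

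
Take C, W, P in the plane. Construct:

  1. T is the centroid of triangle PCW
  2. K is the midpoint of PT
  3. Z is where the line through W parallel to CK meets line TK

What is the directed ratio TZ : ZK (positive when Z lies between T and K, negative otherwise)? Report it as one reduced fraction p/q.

Assign C = (0, 0), W = (1, 0), P = (0, 1) — the answer is frame-independent, so this choice is without loss of generality.
1. T is the centroid of triangle PCW ⇒ T = (1/3, 1/3)
2. K is the midpoint of PT ⇒ K = (1/6, 2/3)
3. Z is where the line through W parallel to CK meets line TK ⇒ Z = (5/6, -2/3)
Z = T + t·(K−T) with t = -3, so TZ:ZK = t:(1−t) = -3:4

TZ:ZK = -3/4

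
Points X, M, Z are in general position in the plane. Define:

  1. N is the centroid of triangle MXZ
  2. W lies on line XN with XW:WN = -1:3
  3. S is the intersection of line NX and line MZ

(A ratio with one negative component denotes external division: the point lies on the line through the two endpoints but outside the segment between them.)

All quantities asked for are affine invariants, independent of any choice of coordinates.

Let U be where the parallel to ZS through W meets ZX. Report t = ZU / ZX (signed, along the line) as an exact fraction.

Assign X = (0, 0), M = (1, 0), Z = (0, 1) — the answer is frame-independent, so this choice is without loss of generality.
1. N is the centroid of triangle MXZ ⇒ N = (1/3, 1/3)
2. W lies on line XN with XW:WN = -1:3 ⇒ W = (-1/6, -1/6)
3. S is the intersection of line NX and line MZ ⇒ S = (1/2, 1/2)
through W parallel to ZS: direction (1/2, -1/2); meets ZX at U = (0, -1/3)
U = Z + t·(X−Z) with t = 4/3

t = 4/3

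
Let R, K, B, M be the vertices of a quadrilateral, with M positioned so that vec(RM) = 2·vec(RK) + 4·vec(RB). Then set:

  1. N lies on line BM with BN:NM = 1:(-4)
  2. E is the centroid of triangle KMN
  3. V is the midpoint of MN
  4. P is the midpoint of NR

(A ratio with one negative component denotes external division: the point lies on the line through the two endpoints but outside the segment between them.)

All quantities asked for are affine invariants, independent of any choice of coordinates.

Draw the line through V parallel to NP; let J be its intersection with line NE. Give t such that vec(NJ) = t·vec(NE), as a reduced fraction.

Work in coordinates with R = (0, 0), K = (1, 0), B = (0, 1), M = (2, 4).
1. N lies on line BM with BN:NM = 1:(-4) ⇒ N = (-2/3, 0)
2. E is the centroid of triangle KMN ⇒ E = (7/9, 4/3)
3. V is the midpoint of MN ⇒ V = (2/3, 2)
4. P is the midpoint of NR ⇒ P = (-1/3, 0)
through V parallel to NP: direction (1/3, 0); meets NE at J = (3/2, 2)
J = N + t·(E−N) with t = 3/2

t = 3/2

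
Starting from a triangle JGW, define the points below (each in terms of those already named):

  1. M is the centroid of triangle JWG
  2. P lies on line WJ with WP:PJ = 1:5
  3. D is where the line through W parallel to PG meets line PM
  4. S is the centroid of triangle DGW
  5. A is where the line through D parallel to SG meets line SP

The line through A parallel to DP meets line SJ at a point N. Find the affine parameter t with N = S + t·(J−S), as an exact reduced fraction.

t = 1/32

Choose coordinates J = (0, 0), G = (1, 0), W = (0, 1).
1. M is the centroid of triangle JWG ⇒ M = (1/3, 1/3)
2. P lies on line WJ with WP:PJ = 1:5 ⇒ P = (0, 5/6)
3. D is where the line through W parallel to PG meets line PM ⇒ D = (-1/4, 29/24)
4. S is the centroid of triangle DGW ⇒ S = (1/4, 53/72)
5. A is where the line through D parallel to SG meets line SP ⇒ A = (7/32, 431/576)
through A parallel to DP: direction (1/4, -3/8); meets SJ at N = (31/128, 1643/2304)
N = S + t·(J−S) with t = 1/32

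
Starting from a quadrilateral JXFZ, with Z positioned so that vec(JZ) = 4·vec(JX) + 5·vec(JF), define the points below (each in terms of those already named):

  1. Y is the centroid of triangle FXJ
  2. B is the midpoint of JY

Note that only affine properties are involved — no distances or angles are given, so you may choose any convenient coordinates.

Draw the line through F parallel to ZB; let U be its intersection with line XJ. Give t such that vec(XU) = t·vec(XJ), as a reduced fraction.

t = 52/29

Set J = (0, 0), X = (1, 0), F = (0, 1), Z = (4, 5); any affine frame gives the same invariant.
1. Y is the centroid of triangle FXJ ⇒ Y = (1/3, 1/3)
2. B is the midpoint of JY ⇒ B = (1/6, 1/6)
through F parallel to ZB: direction (-23/6, -29/6); meets XJ at U = (-23/29, 0)
U = X + t·(J−X) with t = 52/29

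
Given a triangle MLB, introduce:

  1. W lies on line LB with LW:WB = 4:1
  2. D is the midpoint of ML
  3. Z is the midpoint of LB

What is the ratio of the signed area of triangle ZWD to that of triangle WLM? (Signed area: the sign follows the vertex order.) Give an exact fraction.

Assign M = (0, 0), L = (1, 0), B = (0, 1) — the answer is frame-independent, so this choice is without loss of generality.
1. W lies on line LB with LW:WB = 4:1 ⇒ W = (1/5, 4/5)
2. D is the midpoint of ML ⇒ D = (1/2, 0)
3. Z is the midpoint of LB ⇒ Z = (1/2, 1/2)
2·[ZWD] = 3/20, 2·[WLM] = -4/5
[ZWD]:[WLM] = 3/20:-4/5 = -3/16

[ZWD]:[WLM] = -3/16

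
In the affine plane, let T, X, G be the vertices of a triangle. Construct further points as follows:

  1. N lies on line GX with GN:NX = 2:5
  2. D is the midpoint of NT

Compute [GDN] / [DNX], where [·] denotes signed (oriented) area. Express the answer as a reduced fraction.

Assign T = (0, 0), X = (1, 0), G = (0, 1) — the answer is frame-independent, so this choice is without loss of generality.
1. N lies on line GX with GN:NX = 2:5 ⇒ N = (2/7, 5/7)
2. D is the midpoint of NT ⇒ D = (1/7, 5/14)
2·[GDN] = 1/7, 2·[DNX] = -5/14
[GDN]:[DNX] = 1/7:-5/14 = -2/5

[GDN]:[DNX] = -2/5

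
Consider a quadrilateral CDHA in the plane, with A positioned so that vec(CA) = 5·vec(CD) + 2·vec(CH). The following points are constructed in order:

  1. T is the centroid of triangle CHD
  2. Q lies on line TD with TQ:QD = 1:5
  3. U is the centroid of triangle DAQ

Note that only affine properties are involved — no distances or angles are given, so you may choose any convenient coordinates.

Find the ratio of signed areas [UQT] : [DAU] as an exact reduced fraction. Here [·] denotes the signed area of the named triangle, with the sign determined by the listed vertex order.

[UQT]:[DAU] = -1/5

Set C = (0, 0), D = (1, 0), H = (0, 1), A = (5, 2); any affine frame gives the same invariant.
1. T is the centroid of triangle CHD ⇒ T = (1/3, 1/3)
2. Q lies on line TD with TQ:QD = 1:5 ⇒ Q = (4/9, 5/18)
3. U is the centroid of triangle DAQ ⇒ U = (58/27, 41/54)
2·[UQT] = -4/27, 2·[DAU] = 20/27
[UQT]:[DAU] = -4/27:20/27 = -1/5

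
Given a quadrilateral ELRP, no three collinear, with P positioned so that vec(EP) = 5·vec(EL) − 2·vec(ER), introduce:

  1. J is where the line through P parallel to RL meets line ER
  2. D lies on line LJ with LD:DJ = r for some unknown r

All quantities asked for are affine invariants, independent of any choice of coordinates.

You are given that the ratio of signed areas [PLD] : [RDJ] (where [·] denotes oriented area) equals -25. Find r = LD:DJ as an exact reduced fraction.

r = 5

Work in coordinates with E = (0, 0), L = (1, 0), R = (0, 1), P = (5, -2).
1. J is where the line through P parallel to RL meets line ER ⇒ J = (0, 3)
2. With LD:DJ = r, write λ = r/(r+1) so D = L + λ·(J−L); D is affine-linear in λ
Every point depending on D is an affine combination of D and λ-independent points, so each such coordinate is linear in λ; the λ² term in each signed area is a multiple of (J−L)×(J−L) = 0, so 2·[PLD] and 2·[RDJ] are each linear in λ. Evaluating at λ=0 and λ=1:
  2·[PLD] = -10·λ,   2·[RDJ] = -2·λ + 2
So [PLD]:[RDJ] = (-10·λ) / (-2·λ + 2). Setting this equal to -25:
  -10·λ = -25·(-2·λ + 2)  ⇒  λ = 5/6
Then r = λ/(1−λ) = (5/6)/(1/6) = 5. Check: with r = 5, D = (1/6, 5/2) and [PLD]:[RDJ] = -25 as required.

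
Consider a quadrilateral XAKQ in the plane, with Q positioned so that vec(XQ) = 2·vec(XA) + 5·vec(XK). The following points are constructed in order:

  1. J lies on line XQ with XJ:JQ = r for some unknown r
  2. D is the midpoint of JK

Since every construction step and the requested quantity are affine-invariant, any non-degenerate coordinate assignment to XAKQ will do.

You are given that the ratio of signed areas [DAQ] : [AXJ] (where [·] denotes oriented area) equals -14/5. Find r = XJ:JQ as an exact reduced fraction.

Work in coordinates with X = (0, 0), A = (1, 0), K = (0, 1), Q = (2, 5).
1. With XJ:JQ = r, write λ = r/(r+1) so J = X + λ·(Q−X); J is affine-linear in λ
2. D is the midpoint of JK ⇒ D is an affine combination of earlier points and hence also affine-linear in λ
Every point depending on J is an affine combination of J and λ-independent points, so each such coordinate is linear in λ; the λ² term in each signed area is a multiple of (Q−X)×(Q−X) = 0, so 2·[DAQ] and 2·[AXJ] are each linear in λ. Evaluating at λ=0 and λ=1:
  2·[DAQ] = -5/2·λ + 11/2,   2·[AXJ] = -5·λ
So [DAQ]:[AXJ] = (-5/2·λ + 11/2) / (-5·λ). Setting this equal to -14/5:
  -5/2·λ + 11/2 = -14/5·(-5·λ)  ⇒  λ = 1/3
Then r = λ/(1−λ) = (1/3)/(2/3) = 1/2. Check: with r = 1/2, J = (2/3, 5/3) and [DAQ]:[AXJ] = -14/5 as required.

r = 1/2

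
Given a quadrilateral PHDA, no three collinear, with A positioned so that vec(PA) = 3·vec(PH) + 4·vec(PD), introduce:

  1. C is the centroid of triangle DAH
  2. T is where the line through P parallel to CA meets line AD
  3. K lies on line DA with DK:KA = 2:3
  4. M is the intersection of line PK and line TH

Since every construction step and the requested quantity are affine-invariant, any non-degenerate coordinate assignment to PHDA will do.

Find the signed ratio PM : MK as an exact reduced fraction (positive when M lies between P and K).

Assign P = (0, 0), H = (1, 0), D = (0, 1), A = (3, 4) — the answer is frame-independent, so this choice is without loss of generality.
1. C is the centroid of triangle DAH ⇒ C = (4/3, 5/3)
2. T is where the line through P parallel to CA meets line AD ⇒ T = (5/2, 7/2)
3. K lies on line DA with DK:KA = 2:3 ⇒ K = (6/5, 11/5)
4. M is the intersection of line PK and line TH ⇒ M = (14/3, 77/9)
M = P + t·(K−P) with t = 35/9, so PM:MK = t:(1−t) = 35/9:-26/9

PM:MK = -35/26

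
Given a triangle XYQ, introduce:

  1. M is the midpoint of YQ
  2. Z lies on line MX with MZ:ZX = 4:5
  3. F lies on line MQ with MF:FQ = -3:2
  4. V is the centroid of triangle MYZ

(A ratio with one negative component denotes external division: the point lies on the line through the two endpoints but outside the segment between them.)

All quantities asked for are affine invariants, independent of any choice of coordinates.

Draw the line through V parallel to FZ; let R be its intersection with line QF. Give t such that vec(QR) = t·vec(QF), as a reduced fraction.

t = -1/6

Set X = (0, 0), Y = (1, 0), Q = (0, 1); any affine frame gives the same invariant.
1. M is the midpoint of YQ ⇒ M = (1/2, 1/2)
2. Z lies on line MX with MZ:ZX = 4:5 ⇒ Z = (5/18, 5/18)
3. F lies on line MQ with MF:FQ = -3:2 ⇒ F = (-1, 2)
4. V is the centroid of triangle MYZ ⇒ V = (16/27, 7/27)
through V parallel to FZ: direction (23/18, -31/18); meets QF at R = (1/6, 5/6)
R = Q + t·(F−Q) with t = -1/6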